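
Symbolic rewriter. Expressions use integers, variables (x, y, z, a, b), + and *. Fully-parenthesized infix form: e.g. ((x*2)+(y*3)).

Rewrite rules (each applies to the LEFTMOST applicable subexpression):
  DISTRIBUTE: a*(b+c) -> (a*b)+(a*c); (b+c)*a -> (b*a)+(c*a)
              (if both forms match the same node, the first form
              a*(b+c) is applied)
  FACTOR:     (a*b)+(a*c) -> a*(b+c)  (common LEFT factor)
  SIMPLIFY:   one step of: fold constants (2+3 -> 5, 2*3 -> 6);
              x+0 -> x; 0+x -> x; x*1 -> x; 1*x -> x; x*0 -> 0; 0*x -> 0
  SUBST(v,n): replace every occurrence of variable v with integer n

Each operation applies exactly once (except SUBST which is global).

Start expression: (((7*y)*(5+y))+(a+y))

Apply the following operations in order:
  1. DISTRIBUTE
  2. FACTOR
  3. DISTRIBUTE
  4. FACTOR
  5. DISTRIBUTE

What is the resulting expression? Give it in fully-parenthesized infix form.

Answer: ((((7*y)*5)+((7*y)*y))+(a+y))

Derivation:
Start: (((7*y)*(5+y))+(a+y))
Apply DISTRIBUTE at L (target: ((7*y)*(5+y))): (((7*y)*(5+y))+(a+y)) -> ((((7*y)*5)+((7*y)*y))+(a+y))
Apply FACTOR at L (target: (((7*y)*5)+((7*y)*y))): ((((7*y)*5)+((7*y)*y))+(a+y)) -> (((7*y)*(5+y))+(a+y))
Apply DISTRIBUTE at L (target: ((7*y)*(5+y))): (((7*y)*(5+y))+(a+y)) -> ((((7*y)*5)+((7*y)*y))+(a+y))
Apply FACTOR at L (target: (((7*y)*5)+((7*y)*y))): ((((7*y)*5)+((7*y)*y))+(a+y)) -> (((7*y)*(5+y))+(a+y))
Apply DISTRIBUTE at L (target: ((7*y)*(5+y))): (((7*y)*(5+y))+(a+y)) -> ((((7*y)*5)+((7*y)*y))+(a+y))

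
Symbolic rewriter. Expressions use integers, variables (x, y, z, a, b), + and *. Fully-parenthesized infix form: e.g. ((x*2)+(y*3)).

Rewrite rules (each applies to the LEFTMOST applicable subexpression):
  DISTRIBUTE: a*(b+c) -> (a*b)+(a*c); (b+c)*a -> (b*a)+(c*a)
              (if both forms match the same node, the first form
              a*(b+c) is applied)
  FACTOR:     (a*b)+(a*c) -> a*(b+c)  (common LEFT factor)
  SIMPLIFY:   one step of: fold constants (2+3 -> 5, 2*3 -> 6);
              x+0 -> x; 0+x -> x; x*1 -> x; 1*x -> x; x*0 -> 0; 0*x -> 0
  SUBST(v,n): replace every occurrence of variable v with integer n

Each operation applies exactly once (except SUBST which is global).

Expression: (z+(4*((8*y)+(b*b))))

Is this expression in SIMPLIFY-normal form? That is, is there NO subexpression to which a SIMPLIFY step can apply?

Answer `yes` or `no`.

Expression: (z+(4*((8*y)+(b*b))))
Scanning for simplifiable subexpressions (pre-order)...
  at root: (z+(4*((8*y)+(b*b)))) (not simplifiable)
  at R: (4*((8*y)+(b*b))) (not simplifiable)
  at RR: ((8*y)+(b*b)) (not simplifiable)
  at RRL: (8*y) (not simplifiable)
  at RRR: (b*b) (not simplifiable)
Result: no simplifiable subexpression found -> normal form.

Answer: yes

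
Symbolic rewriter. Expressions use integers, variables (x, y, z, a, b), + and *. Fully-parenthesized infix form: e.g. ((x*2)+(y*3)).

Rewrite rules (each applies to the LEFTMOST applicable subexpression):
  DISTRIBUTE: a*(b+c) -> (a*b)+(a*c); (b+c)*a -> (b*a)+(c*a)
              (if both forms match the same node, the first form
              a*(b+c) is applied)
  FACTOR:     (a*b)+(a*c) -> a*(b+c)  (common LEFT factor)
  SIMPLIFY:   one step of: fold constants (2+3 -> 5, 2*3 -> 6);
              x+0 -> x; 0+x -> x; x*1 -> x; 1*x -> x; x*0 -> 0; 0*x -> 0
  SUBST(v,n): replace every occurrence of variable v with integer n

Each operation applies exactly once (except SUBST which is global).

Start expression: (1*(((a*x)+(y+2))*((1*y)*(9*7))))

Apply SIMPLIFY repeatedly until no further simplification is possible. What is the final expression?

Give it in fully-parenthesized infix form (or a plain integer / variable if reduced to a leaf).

Start: (1*(((a*x)+(y+2))*((1*y)*(9*7))))
Step 1: at root: (1*(((a*x)+(y+2))*((1*y)*(9*7)))) -> (((a*x)+(y+2))*((1*y)*(9*7))); overall: (1*(((a*x)+(y+2))*((1*y)*(9*7)))) -> (((a*x)+(y+2))*((1*y)*(9*7)))
Step 2: at RL: (1*y) -> y; overall: (((a*x)+(y+2))*((1*y)*(9*7))) -> (((a*x)+(y+2))*(y*(9*7)))
Step 3: at RR: (9*7) -> 63; overall: (((a*x)+(y+2))*(y*(9*7))) -> (((a*x)+(y+2))*(y*63))
Fixed point: (((a*x)+(y+2))*(y*63))

Answer: (((a*x)+(y+2))*(y*63))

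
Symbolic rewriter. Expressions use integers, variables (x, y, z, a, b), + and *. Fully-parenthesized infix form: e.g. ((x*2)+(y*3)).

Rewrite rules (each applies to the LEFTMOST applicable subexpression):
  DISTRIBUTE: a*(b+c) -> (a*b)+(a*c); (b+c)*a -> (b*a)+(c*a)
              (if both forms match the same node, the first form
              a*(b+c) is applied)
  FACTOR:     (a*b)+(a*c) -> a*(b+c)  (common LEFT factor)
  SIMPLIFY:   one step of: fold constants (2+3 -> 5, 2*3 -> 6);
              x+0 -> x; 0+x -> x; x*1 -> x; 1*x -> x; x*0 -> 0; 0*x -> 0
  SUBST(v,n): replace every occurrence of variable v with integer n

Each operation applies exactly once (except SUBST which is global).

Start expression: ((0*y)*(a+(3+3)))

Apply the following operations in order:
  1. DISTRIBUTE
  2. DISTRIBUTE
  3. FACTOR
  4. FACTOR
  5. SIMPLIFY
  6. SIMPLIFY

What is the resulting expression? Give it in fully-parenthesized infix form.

Start: ((0*y)*(a+(3+3)))
Apply DISTRIBUTE at root (target: ((0*y)*(a+(3+3)))): ((0*y)*(a+(3+3))) -> (((0*y)*a)+((0*y)*(3+3)))
Apply DISTRIBUTE at R (target: ((0*y)*(3+3))): (((0*y)*a)+((0*y)*(3+3))) -> (((0*y)*a)+(((0*y)*3)+((0*y)*3)))
Apply FACTOR at R (target: (((0*y)*3)+((0*y)*3))): (((0*y)*a)+(((0*y)*3)+((0*y)*3))) -> (((0*y)*a)+((0*y)*(3+3)))
Apply FACTOR at root (target: (((0*y)*a)+((0*y)*(3+3)))): (((0*y)*a)+((0*y)*(3+3))) -> ((0*y)*(a+(3+3)))
Apply SIMPLIFY at L (target: (0*y)): ((0*y)*(a+(3+3))) -> (0*(a+(3+3)))
Apply SIMPLIFY at root (target: (0*(a+(3+3)))): (0*(a+(3+3))) -> 0

Answer: 0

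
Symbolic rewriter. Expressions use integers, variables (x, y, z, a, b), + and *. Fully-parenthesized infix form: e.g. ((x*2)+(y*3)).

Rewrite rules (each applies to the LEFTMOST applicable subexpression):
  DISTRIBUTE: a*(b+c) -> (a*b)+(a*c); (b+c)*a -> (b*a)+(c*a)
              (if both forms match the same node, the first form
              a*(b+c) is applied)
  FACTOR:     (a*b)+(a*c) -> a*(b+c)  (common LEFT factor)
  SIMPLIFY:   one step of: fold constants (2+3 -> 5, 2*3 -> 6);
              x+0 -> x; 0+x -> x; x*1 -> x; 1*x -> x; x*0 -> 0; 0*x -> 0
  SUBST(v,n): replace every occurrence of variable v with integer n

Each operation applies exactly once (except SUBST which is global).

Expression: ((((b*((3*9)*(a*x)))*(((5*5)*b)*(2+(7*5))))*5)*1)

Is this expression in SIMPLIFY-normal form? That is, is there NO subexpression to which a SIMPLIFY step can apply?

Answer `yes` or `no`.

Expression: ((((b*((3*9)*(a*x)))*(((5*5)*b)*(2+(7*5))))*5)*1)
Scanning for simplifiable subexpressions (pre-order)...
  at root: ((((b*((3*9)*(a*x)))*(((5*5)*b)*(2+(7*5))))*5)*1) (SIMPLIFIABLE)
  at L: (((b*((3*9)*(a*x)))*(((5*5)*b)*(2+(7*5))))*5) (not simplifiable)
  at LL: ((b*((3*9)*(a*x)))*(((5*5)*b)*(2+(7*5)))) (not simplifiable)
  at LLL: (b*((3*9)*(a*x))) (not simplifiable)
  at LLLR: ((3*9)*(a*x)) (not simplifiable)
  at LLLRL: (3*9) (SIMPLIFIABLE)
  at LLLRR: (a*x) (not simplifiable)
  at LLR: (((5*5)*b)*(2+(7*5))) (not simplifiable)
  at LLRL: ((5*5)*b) (not simplifiable)
  at LLRLL: (5*5) (SIMPLIFIABLE)
  at LLRR: (2+(7*5)) (not simplifiable)
  at LLRRR: (7*5) (SIMPLIFIABLE)
Found simplifiable subexpr at path root: ((((b*((3*9)*(a*x)))*(((5*5)*b)*(2+(7*5))))*5)*1)
One SIMPLIFY step would give: (((b*((3*9)*(a*x)))*(((5*5)*b)*(2+(7*5))))*5)
-> NOT in normal form.

Answer: no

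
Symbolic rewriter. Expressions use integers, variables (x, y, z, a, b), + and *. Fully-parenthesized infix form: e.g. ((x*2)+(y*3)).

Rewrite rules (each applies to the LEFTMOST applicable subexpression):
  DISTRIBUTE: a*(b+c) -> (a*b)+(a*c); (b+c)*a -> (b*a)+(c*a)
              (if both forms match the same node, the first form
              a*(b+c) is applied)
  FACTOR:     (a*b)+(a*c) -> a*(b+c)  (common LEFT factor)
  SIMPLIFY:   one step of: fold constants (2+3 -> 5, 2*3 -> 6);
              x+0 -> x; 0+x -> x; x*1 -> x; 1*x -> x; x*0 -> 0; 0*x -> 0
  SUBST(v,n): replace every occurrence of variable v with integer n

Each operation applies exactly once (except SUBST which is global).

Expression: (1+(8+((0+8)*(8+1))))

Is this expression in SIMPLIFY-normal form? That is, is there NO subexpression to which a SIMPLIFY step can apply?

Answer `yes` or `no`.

Expression: (1+(8+((0+8)*(8+1))))
Scanning for simplifiable subexpressions (pre-order)...
  at root: (1+(8+((0+8)*(8+1)))) (not simplifiable)
  at R: (8+((0+8)*(8+1))) (not simplifiable)
  at RR: ((0+8)*(8+1)) (not simplifiable)
  at RRL: (0+8) (SIMPLIFIABLE)
  at RRR: (8+1) (SIMPLIFIABLE)
Found simplifiable subexpr at path RRL: (0+8)
One SIMPLIFY step would give: (1+(8+(8*(8+1))))
-> NOT in normal form.

Answer: no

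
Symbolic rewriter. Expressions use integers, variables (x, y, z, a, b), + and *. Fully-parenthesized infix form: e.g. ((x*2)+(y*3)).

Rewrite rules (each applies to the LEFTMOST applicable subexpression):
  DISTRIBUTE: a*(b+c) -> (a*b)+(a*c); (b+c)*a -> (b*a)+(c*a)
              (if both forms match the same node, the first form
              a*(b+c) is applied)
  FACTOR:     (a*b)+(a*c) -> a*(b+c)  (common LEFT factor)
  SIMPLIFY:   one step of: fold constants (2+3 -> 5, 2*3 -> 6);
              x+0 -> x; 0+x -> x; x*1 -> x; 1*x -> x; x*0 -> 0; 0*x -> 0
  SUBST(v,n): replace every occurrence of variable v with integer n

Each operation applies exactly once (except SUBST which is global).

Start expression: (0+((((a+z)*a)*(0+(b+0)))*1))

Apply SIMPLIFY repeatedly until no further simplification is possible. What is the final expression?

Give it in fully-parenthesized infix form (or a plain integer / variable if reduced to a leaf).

Answer: (((a+z)*a)*b)

Derivation:
Start: (0+((((a+z)*a)*(0+(b+0)))*1))
Step 1: at root: (0+((((a+z)*a)*(0+(b+0)))*1)) -> ((((a+z)*a)*(0+(b+0)))*1); overall: (0+((((a+z)*a)*(0+(b+0)))*1)) -> ((((a+z)*a)*(0+(b+0)))*1)
Step 2: at root: ((((a+z)*a)*(0+(b+0)))*1) -> (((a+z)*a)*(0+(b+0))); overall: ((((a+z)*a)*(0+(b+0)))*1) -> (((a+z)*a)*(0+(b+0)))
Step 3: at R: (0+(b+0)) -> (b+0); overall: (((a+z)*a)*(0+(b+0))) -> (((a+z)*a)*(b+0))
Step 4: at R: (b+0) -> b; overall: (((a+z)*a)*(b+0)) -> (((a+z)*a)*b)
Fixed point: (((a+z)*a)*b)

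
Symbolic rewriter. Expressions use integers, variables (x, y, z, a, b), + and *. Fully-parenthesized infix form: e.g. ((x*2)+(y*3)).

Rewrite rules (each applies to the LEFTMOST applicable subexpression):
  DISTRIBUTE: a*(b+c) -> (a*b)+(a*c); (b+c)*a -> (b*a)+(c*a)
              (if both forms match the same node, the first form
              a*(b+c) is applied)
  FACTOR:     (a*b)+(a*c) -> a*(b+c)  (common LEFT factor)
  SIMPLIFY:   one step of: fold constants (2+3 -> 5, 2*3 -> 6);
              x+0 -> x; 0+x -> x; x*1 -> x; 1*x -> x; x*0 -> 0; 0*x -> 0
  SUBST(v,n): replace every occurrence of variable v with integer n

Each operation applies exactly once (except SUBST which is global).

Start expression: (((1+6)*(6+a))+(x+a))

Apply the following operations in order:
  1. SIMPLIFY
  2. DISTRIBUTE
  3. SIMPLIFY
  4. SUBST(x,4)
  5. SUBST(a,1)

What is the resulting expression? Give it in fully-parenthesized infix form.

Answer: ((42+(7*1))+(4+1))

Derivation:
Start: (((1+6)*(6+a))+(x+a))
Apply SIMPLIFY at LL (target: (1+6)): (((1+6)*(6+a))+(x+a)) -> ((7*(6+a))+(x+a))
Apply DISTRIBUTE at L (target: (7*(6+a))): ((7*(6+a))+(x+a)) -> (((7*6)+(7*a))+(x+a))
Apply SIMPLIFY at LL (target: (7*6)): (((7*6)+(7*a))+(x+a)) -> ((42+(7*a))+(x+a))
Apply SUBST(x,4): ((42+(7*a))+(x+a)) -> ((42+(7*a))+(4+a))
Apply SUBST(a,1): ((42+(7*a))+(4+a)) -> ((42+(7*1))+(4+1))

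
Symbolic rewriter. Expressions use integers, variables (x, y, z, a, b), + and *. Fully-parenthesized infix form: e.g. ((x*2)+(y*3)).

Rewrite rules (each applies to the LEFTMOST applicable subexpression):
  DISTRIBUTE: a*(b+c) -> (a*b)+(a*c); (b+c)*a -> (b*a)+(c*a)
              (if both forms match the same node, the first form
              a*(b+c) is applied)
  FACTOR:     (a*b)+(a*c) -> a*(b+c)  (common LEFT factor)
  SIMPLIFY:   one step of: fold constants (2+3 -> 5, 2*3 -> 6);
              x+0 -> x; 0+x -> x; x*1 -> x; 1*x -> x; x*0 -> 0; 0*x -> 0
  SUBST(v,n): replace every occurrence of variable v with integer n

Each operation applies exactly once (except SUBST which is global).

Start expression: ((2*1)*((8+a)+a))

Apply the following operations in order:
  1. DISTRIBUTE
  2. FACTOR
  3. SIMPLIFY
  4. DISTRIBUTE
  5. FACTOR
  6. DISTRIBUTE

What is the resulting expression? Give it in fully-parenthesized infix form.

Answer: ((2*(8+a))+(2*a))

Derivation:
Start: ((2*1)*((8+a)+a))
Apply DISTRIBUTE at root (target: ((2*1)*((8+a)+a))): ((2*1)*((8+a)+a)) -> (((2*1)*(8+a))+((2*1)*a))
Apply FACTOR at root (target: (((2*1)*(8+a))+((2*1)*a))): (((2*1)*(8+a))+((2*1)*a)) -> ((2*1)*((8+a)+a))
Apply SIMPLIFY at L (target: (2*1)): ((2*1)*((8+a)+a)) -> (2*((8+a)+a))
Apply DISTRIBUTE at root (target: (2*((8+a)+a))): (2*((8+a)+a)) -> ((2*(8+a))+(2*a))
Apply FACTOR at root (target: ((2*(8+a))+(2*a))): ((2*(8+a))+(2*a)) -> (2*((8+a)+a))
Apply DISTRIBUTE at root (target: (2*((8+a)+a))): (2*((8+a)+a)) -> ((2*(8+a))+(2*a))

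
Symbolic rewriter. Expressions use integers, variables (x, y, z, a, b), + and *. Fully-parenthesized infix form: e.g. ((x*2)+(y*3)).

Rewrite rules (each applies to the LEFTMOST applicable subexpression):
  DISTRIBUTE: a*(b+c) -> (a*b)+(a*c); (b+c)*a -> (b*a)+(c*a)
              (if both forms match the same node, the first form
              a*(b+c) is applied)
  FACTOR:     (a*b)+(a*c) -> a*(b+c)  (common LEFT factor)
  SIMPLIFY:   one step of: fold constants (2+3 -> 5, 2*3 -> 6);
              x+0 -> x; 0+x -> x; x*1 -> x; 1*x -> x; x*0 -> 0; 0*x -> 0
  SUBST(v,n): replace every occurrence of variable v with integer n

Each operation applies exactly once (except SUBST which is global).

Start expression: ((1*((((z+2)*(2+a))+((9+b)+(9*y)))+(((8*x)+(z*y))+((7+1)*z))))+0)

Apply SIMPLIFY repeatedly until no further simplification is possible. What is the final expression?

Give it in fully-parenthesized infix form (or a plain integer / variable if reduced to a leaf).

Start: ((1*((((z+2)*(2+a))+((9+b)+(9*y)))+(((8*x)+(z*y))+((7+1)*z))))+0)
Step 1: at root: ((1*((((z+2)*(2+a))+((9+b)+(9*y)))+(((8*x)+(z*y))+((7+1)*z))))+0) -> (1*((((z+2)*(2+a))+((9+b)+(9*y)))+(((8*x)+(z*y))+((7+1)*z)))); overall: ((1*((((z+2)*(2+a))+((9+b)+(9*y)))+(((8*x)+(z*y))+((7+1)*z))))+0) -> (1*((((z+2)*(2+a))+((9+b)+(9*y)))+(((8*x)+(z*y))+((7+1)*z))))
Step 2: at root: (1*((((z+2)*(2+a))+((9+b)+(9*y)))+(((8*x)+(z*y))+((7+1)*z)))) -> ((((z+2)*(2+a))+((9+b)+(9*y)))+(((8*x)+(z*y))+((7+1)*z))); overall: (1*((((z+2)*(2+a))+((9+b)+(9*y)))+(((8*x)+(z*y))+((7+1)*z)))) -> ((((z+2)*(2+a))+((9+b)+(9*y)))+(((8*x)+(z*y))+((7+1)*z)))
Step 3: at RRL: (7+1) -> 8; overall: ((((z+2)*(2+a))+((9+b)+(9*y)))+(((8*x)+(z*y))+((7+1)*z))) -> ((((z+2)*(2+a))+((9+b)+(9*y)))+(((8*x)+(z*y))+(8*z)))
Fixed point: ((((z+2)*(2+a))+((9+b)+(9*y)))+(((8*x)+(z*y))+(8*z)))

Answer: ((((z+2)*(2+a))+((9+b)+(9*y)))+(((8*x)+(z*y))+(8*z)))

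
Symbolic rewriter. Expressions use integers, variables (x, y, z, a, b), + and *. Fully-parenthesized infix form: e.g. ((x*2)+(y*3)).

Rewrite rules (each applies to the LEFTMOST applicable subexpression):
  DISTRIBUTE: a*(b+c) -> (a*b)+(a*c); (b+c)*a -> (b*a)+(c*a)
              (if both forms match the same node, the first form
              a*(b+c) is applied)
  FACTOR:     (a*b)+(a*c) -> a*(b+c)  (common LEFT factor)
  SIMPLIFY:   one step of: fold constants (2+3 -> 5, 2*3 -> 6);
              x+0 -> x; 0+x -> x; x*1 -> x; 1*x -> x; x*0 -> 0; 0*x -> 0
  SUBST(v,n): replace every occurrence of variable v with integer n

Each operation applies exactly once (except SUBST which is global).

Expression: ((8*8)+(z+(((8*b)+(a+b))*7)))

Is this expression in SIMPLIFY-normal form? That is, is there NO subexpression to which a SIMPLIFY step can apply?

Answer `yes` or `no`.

Answer: no

Derivation:
Expression: ((8*8)+(z+(((8*b)+(a+b))*7)))
Scanning for simplifiable subexpressions (pre-order)...
  at root: ((8*8)+(z+(((8*b)+(a+b))*7))) (not simplifiable)
  at L: (8*8) (SIMPLIFIABLE)
  at R: (z+(((8*b)+(a+b))*7)) (not simplifiable)
  at RR: (((8*b)+(a+b))*7) (not simplifiable)
  at RRL: ((8*b)+(a+b)) (not simplifiable)
  at RRLL: (8*b) (not simplifiable)
  at RRLR: (a+b) (not simplifiable)
Found simplifiable subexpr at path L: (8*8)
One SIMPLIFY step would give: (64+(z+(((8*b)+(a+b))*7)))
-> NOT in normal form.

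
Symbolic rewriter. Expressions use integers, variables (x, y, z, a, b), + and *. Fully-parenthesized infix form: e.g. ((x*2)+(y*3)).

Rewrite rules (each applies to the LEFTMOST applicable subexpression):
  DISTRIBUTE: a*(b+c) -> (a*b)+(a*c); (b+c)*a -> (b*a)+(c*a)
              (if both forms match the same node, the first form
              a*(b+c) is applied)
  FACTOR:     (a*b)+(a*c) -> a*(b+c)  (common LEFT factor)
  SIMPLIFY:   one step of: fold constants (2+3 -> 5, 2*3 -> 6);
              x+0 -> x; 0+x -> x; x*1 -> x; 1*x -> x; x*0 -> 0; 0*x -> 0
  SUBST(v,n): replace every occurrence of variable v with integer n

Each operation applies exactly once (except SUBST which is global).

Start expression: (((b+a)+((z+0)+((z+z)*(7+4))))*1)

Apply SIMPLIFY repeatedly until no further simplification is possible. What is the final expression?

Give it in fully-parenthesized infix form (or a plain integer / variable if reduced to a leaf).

Answer: ((b+a)+(z+((z+z)*11)))

Derivation:
Start: (((b+a)+((z+0)+((z+z)*(7+4))))*1)
Step 1: at root: (((b+a)+((z+0)+((z+z)*(7+4))))*1) -> ((b+a)+((z+0)+((z+z)*(7+4)))); overall: (((b+a)+((z+0)+((z+z)*(7+4))))*1) -> ((b+a)+((z+0)+((z+z)*(7+4))))
Step 2: at RL: (z+0) -> z; overall: ((b+a)+((z+0)+((z+z)*(7+4)))) -> ((b+a)+(z+((z+z)*(7+4))))
Step 3: at RRR: (7+4) -> 11; overall: ((b+a)+(z+((z+z)*(7+4)))) -> ((b+a)+(z+((z+z)*11)))
Fixed point: ((b+a)+(z+((z+z)*11)))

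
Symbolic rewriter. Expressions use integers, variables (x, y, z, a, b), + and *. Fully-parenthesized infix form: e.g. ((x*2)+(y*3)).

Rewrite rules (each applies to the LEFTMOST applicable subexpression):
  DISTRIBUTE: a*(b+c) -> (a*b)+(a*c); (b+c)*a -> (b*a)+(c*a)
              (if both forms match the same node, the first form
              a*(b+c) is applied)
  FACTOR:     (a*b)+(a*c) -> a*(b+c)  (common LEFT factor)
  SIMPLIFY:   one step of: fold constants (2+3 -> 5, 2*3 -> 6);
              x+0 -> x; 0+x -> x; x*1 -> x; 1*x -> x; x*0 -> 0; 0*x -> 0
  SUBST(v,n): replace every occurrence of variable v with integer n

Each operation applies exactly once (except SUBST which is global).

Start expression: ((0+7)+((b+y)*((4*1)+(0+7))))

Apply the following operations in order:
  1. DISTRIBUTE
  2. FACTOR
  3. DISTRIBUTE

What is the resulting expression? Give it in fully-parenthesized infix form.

Start: ((0+7)+((b+y)*((4*1)+(0+7))))
Apply DISTRIBUTE at R (target: ((b+y)*((4*1)+(0+7)))): ((0+7)+((b+y)*((4*1)+(0+7)))) -> ((0+7)+(((b+y)*(4*1))+((b+y)*(0+7))))
Apply FACTOR at R (target: (((b+y)*(4*1))+((b+y)*(0+7)))): ((0+7)+(((b+y)*(4*1))+((b+y)*(0+7)))) -> ((0+7)+((b+y)*((4*1)+(0+7))))
Apply DISTRIBUTE at R (target: ((b+y)*((4*1)+(0+7)))): ((0+7)+((b+y)*((4*1)+(0+7)))) -> ((0+7)+(((b+y)*(4*1))+((b+y)*(0+7))))

Answer: ((0+7)+(((b+y)*(4*1))+((b+y)*(0+7))))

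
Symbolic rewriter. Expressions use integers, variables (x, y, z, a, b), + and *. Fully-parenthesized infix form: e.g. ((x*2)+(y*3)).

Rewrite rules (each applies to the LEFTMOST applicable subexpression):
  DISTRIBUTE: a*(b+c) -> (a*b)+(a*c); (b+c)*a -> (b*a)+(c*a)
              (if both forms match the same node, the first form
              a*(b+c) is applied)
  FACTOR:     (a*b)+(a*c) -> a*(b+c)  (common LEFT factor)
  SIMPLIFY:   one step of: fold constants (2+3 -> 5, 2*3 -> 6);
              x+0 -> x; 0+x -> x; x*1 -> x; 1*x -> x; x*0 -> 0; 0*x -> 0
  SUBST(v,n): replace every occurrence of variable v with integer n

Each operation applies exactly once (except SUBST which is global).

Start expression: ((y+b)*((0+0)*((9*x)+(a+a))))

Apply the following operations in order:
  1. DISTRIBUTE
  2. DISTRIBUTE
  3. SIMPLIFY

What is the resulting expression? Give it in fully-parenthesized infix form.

Start: ((y+b)*((0+0)*((9*x)+(a+a))))
Apply DISTRIBUTE at root (target: ((y+b)*((0+0)*((9*x)+(a+a))))): ((y+b)*((0+0)*((9*x)+(a+a)))) -> ((y*((0+0)*((9*x)+(a+a))))+(b*((0+0)*((9*x)+(a+a)))))
Apply DISTRIBUTE at LR (target: ((0+0)*((9*x)+(a+a)))): ((y*((0+0)*((9*x)+(a+a))))+(b*((0+0)*((9*x)+(a+a))))) -> ((y*(((0+0)*(9*x))+((0+0)*(a+a))))+(b*((0+0)*((9*x)+(a+a)))))
Apply SIMPLIFY at LRLL (target: (0+0)): ((y*(((0+0)*(9*x))+((0+0)*(a+a))))+(b*((0+0)*((9*x)+(a+a))))) -> ((y*((0*(9*x))+((0+0)*(a+a))))+(b*((0+0)*((9*x)+(a+a)))))

Answer: ((y*((0*(9*x))+((0+0)*(a+a))))+(b*((0+0)*((9*x)+(a+a)))))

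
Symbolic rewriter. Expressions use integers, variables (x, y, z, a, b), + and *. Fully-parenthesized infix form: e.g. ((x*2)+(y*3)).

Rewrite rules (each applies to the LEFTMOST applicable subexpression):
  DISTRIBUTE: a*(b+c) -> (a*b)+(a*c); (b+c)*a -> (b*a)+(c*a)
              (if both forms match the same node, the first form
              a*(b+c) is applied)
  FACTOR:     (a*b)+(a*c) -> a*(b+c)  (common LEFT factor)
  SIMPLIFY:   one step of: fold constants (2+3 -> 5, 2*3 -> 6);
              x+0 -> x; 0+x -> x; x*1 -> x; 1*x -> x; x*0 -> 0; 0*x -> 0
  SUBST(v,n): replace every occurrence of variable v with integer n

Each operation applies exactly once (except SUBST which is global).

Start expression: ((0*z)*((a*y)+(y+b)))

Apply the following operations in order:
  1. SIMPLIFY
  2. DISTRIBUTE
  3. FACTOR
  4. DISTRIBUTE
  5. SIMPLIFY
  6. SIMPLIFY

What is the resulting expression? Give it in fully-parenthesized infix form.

Answer: (0*(y+b))

Derivation:
Start: ((0*z)*((a*y)+(y+b)))
Apply SIMPLIFY at L (target: (0*z)): ((0*z)*((a*y)+(y+b))) -> (0*((a*y)+(y+b)))
Apply DISTRIBUTE at root (target: (0*((a*y)+(y+b)))): (0*((a*y)+(y+b))) -> ((0*(a*y))+(0*(y+b)))
Apply FACTOR at root (target: ((0*(a*y))+(0*(y+b)))): ((0*(a*y))+(0*(y+b))) -> (0*((a*y)+(y+b)))
Apply DISTRIBUTE at root (target: (0*((a*y)+(y+b)))): (0*((a*y)+(y+b))) -> ((0*(a*y))+(0*(y+b)))
Apply SIMPLIFY at L (target: (0*(a*y))): ((0*(a*y))+(0*(y+b))) -> (0+(0*(y+b)))
Apply SIMPLIFY at root (target: (0+(0*(y+b)))): (0+(0*(y+b))) -> (0*(y+b))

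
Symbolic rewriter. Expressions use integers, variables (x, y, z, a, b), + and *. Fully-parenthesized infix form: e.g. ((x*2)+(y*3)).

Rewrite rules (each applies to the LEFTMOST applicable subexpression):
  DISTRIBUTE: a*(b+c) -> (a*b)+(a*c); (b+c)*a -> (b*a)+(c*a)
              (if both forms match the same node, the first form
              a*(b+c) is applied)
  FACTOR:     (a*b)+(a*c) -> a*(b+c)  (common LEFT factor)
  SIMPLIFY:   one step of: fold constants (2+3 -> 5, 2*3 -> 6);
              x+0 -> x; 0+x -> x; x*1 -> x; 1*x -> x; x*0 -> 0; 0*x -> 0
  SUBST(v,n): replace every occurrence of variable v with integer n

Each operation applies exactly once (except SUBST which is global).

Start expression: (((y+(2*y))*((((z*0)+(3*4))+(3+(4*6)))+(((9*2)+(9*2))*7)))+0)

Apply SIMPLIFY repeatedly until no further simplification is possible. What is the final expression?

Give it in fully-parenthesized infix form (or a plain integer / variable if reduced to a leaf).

Answer: ((y+(2*y))*291)

Derivation:
Start: (((y+(2*y))*((((z*0)+(3*4))+(3+(4*6)))+(((9*2)+(9*2))*7)))+0)
Step 1: at root: (((y+(2*y))*((((z*0)+(3*4))+(3+(4*6)))+(((9*2)+(9*2))*7)))+0) -> ((y+(2*y))*((((z*0)+(3*4))+(3+(4*6)))+(((9*2)+(9*2))*7))); overall: (((y+(2*y))*((((z*0)+(3*4))+(3+(4*6)))+(((9*2)+(9*2))*7)))+0) -> ((y+(2*y))*((((z*0)+(3*4))+(3+(4*6)))+(((9*2)+(9*2))*7)))
Step 2: at RLLL: (z*0) -> 0; overall: ((y+(2*y))*((((z*0)+(3*4))+(3+(4*6)))+(((9*2)+(9*2))*7))) -> ((y+(2*y))*(((0+(3*4))+(3+(4*6)))+(((9*2)+(9*2))*7)))
Step 3: at RLL: (0+(3*4)) -> (3*4); overall: ((y+(2*y))*(((0+(3*4))+(3+(4*6)))+(((9*2)+(9*2))*7))) -> ((y+(2*y))*(((3*4)+(3+(4*6)))+(((9*2)+(9*2))*7)))
Step 4: at RLL: (3*4) -> 12; overall: ((y+(2*y))*(((3*4)+(3+(4*6)))+(((9*2)+(9*2))*7))) -> ((y+(2*y))*((12+(3+(4*6)))+(((9*2)+(9*2))*7)))
Step 5: at RLRR: (4*6) -> 24; overall: ((y+(2*y))*((12+(3+(4*6)))+(((9*2)+(9*2))*7))) -> ((y+(2*y))*((12+(3+24))+(((9*2)+(9*2))*7)))
Step 6: at RLR: (3+24) -> 27; overall: ((y+(2*y))*((12+(3+24))+(((9*2)+(9*2))*7))) -> ((y+(2*y))*((12+27)+(((9*2)+(9*2))*7)))
Step 7: at RL: (12+27) -> 39; overall: ((y+(2*y))*((12+27)+(((9*2)+(9*2))*7))) -> ((y+(2*y))*(39+(((9*2)+(9*2))*7)))
Step 8: at RRLL: (9*2) -> 18; overall: ((y+(2*y))*(39+(((9*2)+(9*2))*7))) -> ((y+(2*y))*(39+((18+(9*2))*7)))
Step 9: at RRLR: (9*2) -> 18; overall: ((y+(2*y))*(39+((18+(9*2))*7))) -> ((y+(2*y))*(39+((18+18)*7)))
Step 10: at RRL: (18+18) -> 36; overall: ((y+(2*y))*(39+((18+18)*7))) -> ((y+(2*y))*(39+(36*7)))
Step 11: at RR: (36*7) -> 252; overall: ((y+(2*y))*(39+(36*7))) -> ((y+(2*y))*(39+252))
Step 12: at R: (39+252) -> 291; overall: ((y+(2*y))*(39+252)) -> ((y+(2*y))*291)
Fixed point: ((y+(2*y))*291)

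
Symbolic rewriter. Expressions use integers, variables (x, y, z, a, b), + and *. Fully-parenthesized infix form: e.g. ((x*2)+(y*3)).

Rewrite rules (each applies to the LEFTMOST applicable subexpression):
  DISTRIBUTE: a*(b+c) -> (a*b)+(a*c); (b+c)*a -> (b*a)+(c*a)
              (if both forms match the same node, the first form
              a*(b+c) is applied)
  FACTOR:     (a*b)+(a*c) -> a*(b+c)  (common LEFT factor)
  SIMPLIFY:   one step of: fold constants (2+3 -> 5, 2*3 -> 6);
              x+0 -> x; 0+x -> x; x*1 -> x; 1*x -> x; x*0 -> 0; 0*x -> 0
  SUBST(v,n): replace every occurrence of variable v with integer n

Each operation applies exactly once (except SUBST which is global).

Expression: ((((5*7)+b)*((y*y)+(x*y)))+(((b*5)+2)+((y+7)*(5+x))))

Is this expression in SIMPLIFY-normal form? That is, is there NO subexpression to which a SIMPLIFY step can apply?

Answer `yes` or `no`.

Expression: ((((5*7)+b)*((y*y)+(x*y)))+(((b*5)+2)+((y+7)*(5+x))))
Scanning for simplifiable subexpressions (pre-order)...
  at root: ((((5*7)+b)*((y*y)+(x*y)))+(((b*5)+2)+((y+7)*(5+x)))) (not simplifiable)
  at L: (((5*7)+b)*((y*y)+(x*y))) (not simplifiable)
  at LL: ((5*7)+b) (not simplifiable)
  at LLL: (5*7) (SIMPLIFIABLE)
  at LR: ((y*y)+(x*y)) (not simplifiable)
  at LRL: (y*y) (not simplifiable)
  at LRR: (x*y) (not simplifiable)
  at R: (((b*5)+2)+((y+7)*(5+x))) (not simplifiable)
  at RL: ((b*5)+2) (not simplifiable)
  at RLL: (b*5) (not simplifiable)
  at RR: ((y+7)*(5+x)) (not simplifiable)
  at RRL: (y+7) (not simplifiable)
  at RRR: (5+x) (not simplifiable)
Found simplifiable subexpr at path LLL: (5*7)
One SIMPLIFY step would give: (((35+b)*((y*y)+(x*y)))+(((b*5)+2)+((y+7)*(5+x))))
-> NOT in normal form.

Answer: no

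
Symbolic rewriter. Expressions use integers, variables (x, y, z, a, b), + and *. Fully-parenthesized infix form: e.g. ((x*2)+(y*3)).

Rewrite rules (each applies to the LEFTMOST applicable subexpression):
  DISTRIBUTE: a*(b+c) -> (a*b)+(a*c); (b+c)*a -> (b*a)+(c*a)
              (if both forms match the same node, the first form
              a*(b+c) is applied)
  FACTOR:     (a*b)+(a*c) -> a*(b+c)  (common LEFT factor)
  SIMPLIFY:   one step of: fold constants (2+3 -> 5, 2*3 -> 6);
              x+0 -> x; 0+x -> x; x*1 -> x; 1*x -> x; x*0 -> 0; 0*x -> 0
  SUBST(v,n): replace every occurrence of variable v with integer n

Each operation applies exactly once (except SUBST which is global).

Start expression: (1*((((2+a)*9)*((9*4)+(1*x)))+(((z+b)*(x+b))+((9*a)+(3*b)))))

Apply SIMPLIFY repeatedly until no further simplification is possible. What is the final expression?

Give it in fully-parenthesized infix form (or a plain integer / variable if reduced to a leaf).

Answer: ((((2+a)*9)*(36+x))+(((z+b)*(x+b))+((9*a)+(3*b))))

Derivation:
Start: (1*((((2+a)*9)*((9*4)+(1*x)))+(((z+b)*(x+b))+((9*a)+(3*b)))))
Step 1: at root: (1*((((2+a)*9)*((9*4)+(1*x)))+(((z+b)*(x+b))+((9*a)+(3*b))))) -> ((((2+a)*9)*((9*4)+(1*x)))+(((z+b)*(x+b))+((9*a)+(3*b)))); overall: (1*((((2+a)*9)*((9*4)+(1*x)))+(((z+b)*(x+b))+((9*a)+(3*b))))) -> ((((2+a)*9)*((9*4)+(1*x)))+(((z+b)*(x+b))+((9*a)+(3*b))))
Step 2: at LRL: (9*4) -> 36; overall: ((((2+a)*9)*((9*4)+(1*x)))+(((z+b)*(x+b))+((9*a)+(3*b)))) -> ((((2+a)*9)*(36+(1*x)))+(((z+b)*(x+b))+((9*a)+(3*b))))
Step 3: at LRR: (1*x) -> x; overall: ((((2+a)*9)*(36+(1*x)))+(((z+b)*(x+b))+((9*a)+(3*b)))) -> ((((2+a)*9)*(36+x))+(((z+b)*(x+b))+((9*a)+(3*b))))
Fixed point: ((((2+a)*9)*(36+x))+(((z+b)*(x+b))+((9*a)+(3*b))))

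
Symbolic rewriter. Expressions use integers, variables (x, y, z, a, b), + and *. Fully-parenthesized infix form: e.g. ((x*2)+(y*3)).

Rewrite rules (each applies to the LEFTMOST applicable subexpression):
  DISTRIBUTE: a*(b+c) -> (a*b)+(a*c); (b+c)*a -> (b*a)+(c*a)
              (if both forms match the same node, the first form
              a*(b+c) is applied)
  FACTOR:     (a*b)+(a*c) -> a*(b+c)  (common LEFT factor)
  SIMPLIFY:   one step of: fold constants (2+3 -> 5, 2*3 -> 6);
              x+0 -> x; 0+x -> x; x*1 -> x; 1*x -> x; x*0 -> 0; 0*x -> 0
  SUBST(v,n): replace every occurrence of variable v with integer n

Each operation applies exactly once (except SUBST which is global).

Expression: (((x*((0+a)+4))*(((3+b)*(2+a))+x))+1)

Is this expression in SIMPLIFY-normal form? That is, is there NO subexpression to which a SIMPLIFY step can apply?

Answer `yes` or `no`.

Answer: no

Derivation:
Expression: (((x*((0+a)+4))*(((3+b)*(2+a))+x))+1)
Scanning for simplifiable subexpressions (pre-order)...
  at root: (((x*((0+a)+4))*(((3+b)*(2+a))+x))+1) (not simplifiable)
  at L: ((x*((0+a)+4))*(((3+b)*(2+a))+x)) (not simplifiable)
  at LL: (x*((0+a)+4)) (not simplifiable)
  at LLR: ((0+a)+4) (not simplifiable)
  at LLRL: (0+a) (SIMPLIFIABLE)
  at LR: (((3+b)*(2+a))+x) (not simplifiable)
  at LRL: ((3+b)*(2+a)) (not simplifiable)
  at LRLL: (3+b) (not simplifiable)
  at LRLR: (2+a) (not simplifiable)
Found simplifiable subexpr at path LLRL: (0+a)
One SIMPLIFY step would give: (((x*(a+4))*(((3+b)*(2+a))+x))+1)
-> NOT in normal form.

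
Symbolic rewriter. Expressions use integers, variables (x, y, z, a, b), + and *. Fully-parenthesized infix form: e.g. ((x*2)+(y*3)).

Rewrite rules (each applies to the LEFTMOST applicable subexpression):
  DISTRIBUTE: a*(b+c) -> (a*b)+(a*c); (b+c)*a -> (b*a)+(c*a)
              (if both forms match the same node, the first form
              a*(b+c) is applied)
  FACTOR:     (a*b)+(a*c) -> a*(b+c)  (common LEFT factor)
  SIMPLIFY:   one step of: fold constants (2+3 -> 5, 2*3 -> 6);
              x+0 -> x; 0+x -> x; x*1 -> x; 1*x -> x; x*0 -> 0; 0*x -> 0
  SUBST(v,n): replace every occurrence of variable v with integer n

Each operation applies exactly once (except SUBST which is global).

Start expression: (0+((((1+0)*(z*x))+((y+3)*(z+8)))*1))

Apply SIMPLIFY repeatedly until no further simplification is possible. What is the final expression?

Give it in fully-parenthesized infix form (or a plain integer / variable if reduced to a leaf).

Answer: ((z*x)+((y+3)*(z+8)))

Derivation:
Start: (0+((((1+0)*(z*x))+((y+3)*(z+8)))*1))
Step 1: at root: (0+((((1+0)*(z*x))+((y+3)*(z+8)))*1)) -> ((((1+0)*(z*x))+((y+3)*(z+8)))*1); overall: (0+((((1+0)*(z*x))+((y+3)*(z+8)))*1)) -> ((((1+0)*(z*x))+((y+3)*(z+8)))*1)
Step 2: at root: ((((1+0)*(z*x))+((y+3)*(z+8)))*1) -> (((1+0)*(z*x))+((y+3)*(z+8))); overall: ((((1+0)*(z*x))+((y+3)*(z+8)))*1) -> (((1+0)*(z*x))+((y+3)*(z+8)))
Step 3: at LL: (1+0) -> 1; overall: (((1+0)*(z*x))+((y+3)*(z+8))) -> ((1*(z*x))+((y+3)*(z+8)))
Step 4: at L: (1*(z*x)) -> (z*x); overall: ((1*(z*x))+((y+3)*(z+8))) -> ((z*x)+((y+3)*(z+8)))
Fixed point: ((z*x)+((y+3)*(z+8)))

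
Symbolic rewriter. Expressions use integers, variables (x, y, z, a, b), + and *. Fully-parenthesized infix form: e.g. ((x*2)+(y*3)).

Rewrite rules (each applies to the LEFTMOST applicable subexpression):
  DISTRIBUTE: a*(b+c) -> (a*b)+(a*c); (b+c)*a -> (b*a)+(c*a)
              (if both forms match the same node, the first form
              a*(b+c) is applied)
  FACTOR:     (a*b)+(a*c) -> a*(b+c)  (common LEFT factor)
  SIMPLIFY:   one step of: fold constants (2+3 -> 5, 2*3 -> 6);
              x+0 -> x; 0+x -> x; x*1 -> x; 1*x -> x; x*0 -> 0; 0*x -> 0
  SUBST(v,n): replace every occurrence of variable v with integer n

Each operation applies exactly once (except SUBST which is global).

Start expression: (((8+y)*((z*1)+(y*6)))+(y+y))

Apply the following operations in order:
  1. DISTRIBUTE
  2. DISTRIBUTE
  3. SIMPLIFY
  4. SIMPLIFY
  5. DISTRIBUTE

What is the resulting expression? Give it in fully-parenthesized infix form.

Start: (((8+y)*((z*1)+(y*6)))+(y+y))
Apply DISTRIBUTE at L (target: ((8+y)*((z*1)+(y*6)))): (((8+y)*((z*1)+(y*6)))+(y+y)) -> ((((8+y)*(z*1))+((8+y)*(y*6)))+(y+y))
Apply DISTRIBUTE at LL (target: ((8+y)*(z*1))): ((((8+y)*(z*1))+((8+y)*(y*6)))+(y+y)) -> ((((8*(z*1))+(y*(z*1)))+((8+y)*(y*6)))+(y+y))
Apply SIMPLIFY at LLLR (target: (z*1)): ((((8*(z*1))+(y*(z*1)))+((8+y)*(y*6)))+(y+y)) -> ((((8*z)+(y*(z*1)))+((8+y)*(y*6)))+(y+y))
Apply SIMPLIFY at LLRR (target: (z*1)): ((((8*z)+(y*(z*1)))+((8+y)*(y*6)))+(y+y)) -> ((((8*z)+(y*z))+((8+y)*(y*6)))+(y+y))
Apply DISTRIBUTE at LR (target: ((8+y)*(y*6))): ((((8*z)+(y*z))+((8+y)*(y*6)))+(y+y)) -> ((((8*z)+(y*z))+((8*(y*6))+(y*(y*6))))+(y+y))

Answer: ((((8*z)+(y*z))+((8*(y*6))+(y*(y*6))))+(y+y))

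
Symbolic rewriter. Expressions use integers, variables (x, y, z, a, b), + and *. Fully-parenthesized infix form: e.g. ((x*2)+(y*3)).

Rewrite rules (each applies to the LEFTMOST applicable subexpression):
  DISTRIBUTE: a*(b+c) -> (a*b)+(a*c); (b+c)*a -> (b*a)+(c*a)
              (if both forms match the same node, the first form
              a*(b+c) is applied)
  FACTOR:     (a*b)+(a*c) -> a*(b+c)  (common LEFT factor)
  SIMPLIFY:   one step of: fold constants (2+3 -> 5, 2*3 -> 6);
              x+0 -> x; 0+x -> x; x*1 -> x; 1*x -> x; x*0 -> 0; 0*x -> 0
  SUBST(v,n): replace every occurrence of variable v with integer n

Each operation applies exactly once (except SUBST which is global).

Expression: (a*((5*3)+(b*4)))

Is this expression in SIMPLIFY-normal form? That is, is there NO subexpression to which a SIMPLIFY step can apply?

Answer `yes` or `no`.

Expression: (a*((5*3)+(b*4)))
Scanning for simplifiable subexpressions (pre-order)...
  at root: (a*((5*3)+(b*4))) (not simplifiable)
  at R: ((5*3)+(b*4)) (not simplifiable)
  at RL: (5*3) (SIMPLIFIABLE)
  at RR: (b*4) (not simplifiable)
Found simplifiable subexpr at path RL: (5*3)
One SIMPLIFY step would give: (a*(15+(b*4)))
-> NOT in normal form.

Answer: no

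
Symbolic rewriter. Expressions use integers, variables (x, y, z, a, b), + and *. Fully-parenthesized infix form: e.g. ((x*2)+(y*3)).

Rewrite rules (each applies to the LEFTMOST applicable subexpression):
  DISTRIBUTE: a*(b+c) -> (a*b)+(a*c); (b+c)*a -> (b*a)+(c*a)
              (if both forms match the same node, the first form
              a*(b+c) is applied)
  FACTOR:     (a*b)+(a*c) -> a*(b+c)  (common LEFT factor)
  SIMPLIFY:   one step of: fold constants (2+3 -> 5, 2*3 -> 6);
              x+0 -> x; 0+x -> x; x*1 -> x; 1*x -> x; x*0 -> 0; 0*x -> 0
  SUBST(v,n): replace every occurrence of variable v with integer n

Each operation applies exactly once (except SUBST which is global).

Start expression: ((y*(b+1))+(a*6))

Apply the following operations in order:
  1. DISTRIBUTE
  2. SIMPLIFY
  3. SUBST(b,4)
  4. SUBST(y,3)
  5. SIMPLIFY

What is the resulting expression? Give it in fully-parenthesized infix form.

Answer: ((12+3)+(a*6))

Derivation:
Start: ((y*(b+1))+(a*6))
Apply DISTRIBUTE at L (target: (y*(b+1))): ((y*(b+1))+(a*6)) -> (((y*b)+(y*1))+(a*6))
Apply SIMPLIFY at LR (target: (y*1)): (((y*b)+(y*1))+(a*6)) -> (((y*b)+y)+(a*6))
Apply SUBST(b,4): (((y*b)+y)+(a*6)) -> (((y*4)+y)+(a*6))
Apply SUBST(y,3): (((y*4)+y)+(a*6)) -> (((3*4)+3)+(a*6))
Apply SIMPLIFY at LL (target: (3*4)): (((3*4)+3)+(a*6)) -> ((12+3)+(a*6))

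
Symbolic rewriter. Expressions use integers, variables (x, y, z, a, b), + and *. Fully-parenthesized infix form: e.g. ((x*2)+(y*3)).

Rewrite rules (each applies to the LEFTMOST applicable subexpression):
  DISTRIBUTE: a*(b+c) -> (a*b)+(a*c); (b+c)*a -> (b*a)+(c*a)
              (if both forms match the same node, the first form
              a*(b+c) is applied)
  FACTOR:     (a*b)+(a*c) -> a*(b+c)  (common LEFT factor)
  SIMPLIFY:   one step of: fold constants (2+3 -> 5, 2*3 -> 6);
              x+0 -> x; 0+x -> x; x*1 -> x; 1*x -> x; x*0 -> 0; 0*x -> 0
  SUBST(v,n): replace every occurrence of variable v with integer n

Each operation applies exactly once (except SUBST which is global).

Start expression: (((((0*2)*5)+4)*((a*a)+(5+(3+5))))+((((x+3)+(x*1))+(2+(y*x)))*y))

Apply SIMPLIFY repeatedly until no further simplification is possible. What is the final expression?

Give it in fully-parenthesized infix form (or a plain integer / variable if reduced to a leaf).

Answer: ((4*((a*a)+13))+((((x+3)+x)+(2+(y*x)))*y))

Derivation:
Start: (((((0*2)*5)+4)*((a*a)+(5+(3+5))))+((((x+3)+(x*1))+(2+(y*x)))*y))
Step 1: at LLLL: (0*2) -> 0; overall: (((((0*2)*5)+4)*((a*a)+(5+(3+5))))+((((x+3)+(x*1))+(2+(y*x)))*y)) -> ((((0*5)+4)*((a*a)+(5+(3+5))))+((((x+3)+(x*1))+(2+(y*x)))*y))
Step 2: at LLL: (0*5) -> 0; overall: ((((0*5)+4)*((a*a)+(5+(3+5))))+((((x+3)+(x*1))+(2+(y*x)))*y)) -> (((0+4)*((a*a)+(5+(3+5))))+((((x+3)+(x*1))+(2+(y*x)))*y))
Step 3: at LL: (0+4) -> 4; overall: (((0+4)*((a*a)+(5+(3+5))))+((((x+3)+(x*1))+(2+(y*x)))*y)) -> ((4*((a*a)+(5+(3+5))))+((((x+3)+(x*1))+(2+(y*x)))*y))
Step 4: at LRRR: (3+5) -> 8; overall: ((4*((a*a)+(5+(3+5))))+((((x+3)+(x*1))+(2+(y*x)))*y)) -> ((4*((a*a)+(5+8)))+((((x+3)+(x*1))+(2+(y*x)))*y))
Step 5: at LRR: (5+8) -> 13; overall: ((4*((a*a)+(5+8)))+((((x+3)+(x*1))+(2+(y*x)))*y)) -> ((4*((a*a)+13))+((((x+3)+(x*1))+(2+(y*x)))*y))
Step 6: at RLLR: (x*1) -> x; overall: ((4*((a*a)+13))+((((x+3)+(x*1))+(2+(y*x)))*y)) -> ((4*((a*a)+13))+((((x+3)+x)+(2+(y*x)))*y))
Fixed point: ((4*((a*a)+13))+((((x+3)+x)+(2+(y*x)))*y))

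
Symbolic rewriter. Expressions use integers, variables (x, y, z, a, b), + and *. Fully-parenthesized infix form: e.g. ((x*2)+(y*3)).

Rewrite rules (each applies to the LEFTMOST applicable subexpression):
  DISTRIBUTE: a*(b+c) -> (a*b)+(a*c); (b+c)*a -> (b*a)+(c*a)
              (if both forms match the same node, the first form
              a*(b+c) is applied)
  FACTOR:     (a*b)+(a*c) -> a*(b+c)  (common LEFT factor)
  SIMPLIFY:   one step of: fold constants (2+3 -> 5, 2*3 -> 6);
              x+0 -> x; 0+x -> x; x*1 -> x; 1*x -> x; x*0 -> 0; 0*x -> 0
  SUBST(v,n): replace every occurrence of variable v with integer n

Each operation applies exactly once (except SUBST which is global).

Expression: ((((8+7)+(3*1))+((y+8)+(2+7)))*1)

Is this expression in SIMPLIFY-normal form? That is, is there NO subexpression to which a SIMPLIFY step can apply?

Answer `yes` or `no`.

Expression: ((((8+7)+(3*1))+((y+8)+(2+7)))*1)
Scanning for simplifiable subexpressions (pre-order)...
  at root: ((((8+7)+(3*1))+((y+8)+(2+7)))*1) (SIMPLIFIABLE)
  at L: (((8+7)+(3*1))+((y+8)+(2+7))) (not simplifiable)
  at LL: ((8+7)+(3*1)) (not simplifiable)
  at LLL: (8+7) (SIMPLIFIABLE)
  at LLR: (3*1) (SIMPLIFIABLE)
  at LR: ((y+8)+(2+7)) (not simplifiable)
  at LRL: (y+8) (not simplifiable)
  at LRR: (2+7) (SIMPLIFIABLE)
Found simplifiable subexpr at path root: ((((8+7)+(3*1))+((y+8)+(2+7)))*1)
One SIMPLIFY step would give: (((8+7)+(3*1))+((y+8)+(2+7)))
-> NOT in normal form.

Answer: no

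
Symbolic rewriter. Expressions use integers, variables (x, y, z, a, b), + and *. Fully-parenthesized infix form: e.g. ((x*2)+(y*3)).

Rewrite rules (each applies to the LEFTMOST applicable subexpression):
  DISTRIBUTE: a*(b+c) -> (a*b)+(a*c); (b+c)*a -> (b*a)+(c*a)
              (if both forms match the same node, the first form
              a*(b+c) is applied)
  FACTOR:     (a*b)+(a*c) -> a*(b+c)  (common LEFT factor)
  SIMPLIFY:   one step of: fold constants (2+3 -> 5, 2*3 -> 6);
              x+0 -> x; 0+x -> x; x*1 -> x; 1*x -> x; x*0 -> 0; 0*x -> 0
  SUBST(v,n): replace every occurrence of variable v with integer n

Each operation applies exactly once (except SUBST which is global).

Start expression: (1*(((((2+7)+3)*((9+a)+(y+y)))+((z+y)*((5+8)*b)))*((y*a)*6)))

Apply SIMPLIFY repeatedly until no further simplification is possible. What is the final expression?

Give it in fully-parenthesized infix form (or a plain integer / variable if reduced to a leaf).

Answer: (((12*((9+a)+(y+y)))+((z+y)*(13*b)))*((y*a)*6))

Derivation:
Start: (1*(((((2+7)+3)*((9+a)+(y+y)))+((z+y)*((5+8)*b)))*((y*a)*6)))
Step 1: at root: (1*(((((2+7)+3)*((9+a)+(y+y)))+((z+y)*((5+8)*b)))*((y*a)*6))) -> (((((2+7)+3)*((9+a)+(y+y)))+((z+y)*((5+8)*b)))*((y*a)*6)); overall: (1*(((((2+7)+3)*((9+a)+(y+y)))+((z+y)*((5+8)*b)))*((y*a)*6))) -> (((((2+7)+3)*((9+a)+(y+y)))+((z+y)*((5+8)*b)))*((y*a)*6))
Step 2: at LLLL: (2+7) -> 9; overall: (((((2+7)+3)*((9+a)+(y+y)))+((z+y)*((5+8)*b)))*((y*a)*6)) -> ((((9+3)*((9+a)+(y+y)))+((z+y)*((5+8)*b)))*((y*a)*6))
Step 3: at LLL: (9+3) -> 12; overall: ((((9+3)*((9+a)+(y+y)))+((z+y)*((5+8)*b)))*((y*a)*6)) -> (((12*((9+a)+(y+y)))+((z+y)*((5+8)*b)))*((y*a)*6))
Step 4: at LRRL: (5+8) -> 13; overall: (((12*((9+a)+(y+y)))+((z+y)*((5+8)*b)))*((y*a)*6)) -> (((12*((9+a)+(y+y)))+((z+y)*(13*b)))*((y*a)*6))
Fixed point: (((12*((9+a)+(y+y)))+((z+y)*(13*b)))*((y*a)*6))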